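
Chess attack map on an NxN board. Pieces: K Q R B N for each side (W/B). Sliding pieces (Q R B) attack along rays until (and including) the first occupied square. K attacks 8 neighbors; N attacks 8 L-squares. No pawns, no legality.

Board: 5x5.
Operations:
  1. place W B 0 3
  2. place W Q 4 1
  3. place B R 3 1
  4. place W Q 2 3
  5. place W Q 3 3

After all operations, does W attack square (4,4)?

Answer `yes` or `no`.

Answer: yes

Derivation:
Op 1: place WB@(0,3)
Op 2: place WQ@(4,1)
Op 3: place BR@(3,1)
Op 4: place WQ@(2,3)
Op 5: place WQ@(3,3)
Per-piece attacks for W:
  WB@(0,3): attacks (1,4) (1,2) (2,1) (3,0)
  WQ@(2,3): attacks (2,4) (2,2) (2,1) (2,0) (3,3) (1,3) (0,3) (3,4) (3,2) (4,1) (1,4) (1,2) (0,1) [ray(1,0) blocked at (3,3); ray(-1,0) blocked at (0,3); ray(1,-1) blocked at (4,1)]
  WQ@(3,3): attacks (3,4) (3,2) (3,1) (4,3) (2,3) (4,4) (4,2) (2,4) (2,2) (1,1) (0,0) [ray(0,-1) blocked at (3,1); ray(-1,0) blocked at (2,3)]
  WQ@(4,1): attacks (4,2) (4,3) (4,4) (4,0) (3,1) (3,2) (2,3) (3,0) [ray(-1,0) blocked at (3,1); ray(-1,1) blocked at (2,3)]
W attacks (4,4): yes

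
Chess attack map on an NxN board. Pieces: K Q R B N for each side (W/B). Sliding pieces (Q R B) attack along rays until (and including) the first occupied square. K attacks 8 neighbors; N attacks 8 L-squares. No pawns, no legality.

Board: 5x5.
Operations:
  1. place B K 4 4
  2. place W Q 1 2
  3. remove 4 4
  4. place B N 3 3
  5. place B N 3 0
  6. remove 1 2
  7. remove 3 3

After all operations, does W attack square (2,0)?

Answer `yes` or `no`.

Op 1: place BK@(4,4)
Op 2: place WQ@(1,2)
Op 3: remove (4,4)
Op 4: place BN@(3,3)
Op 5: place BN@(3,0)
Op 6: remove (1,2)
Op 7: remove (3,3)
Per-piece attacks for W:
W attacks (2,0): no

Answer: no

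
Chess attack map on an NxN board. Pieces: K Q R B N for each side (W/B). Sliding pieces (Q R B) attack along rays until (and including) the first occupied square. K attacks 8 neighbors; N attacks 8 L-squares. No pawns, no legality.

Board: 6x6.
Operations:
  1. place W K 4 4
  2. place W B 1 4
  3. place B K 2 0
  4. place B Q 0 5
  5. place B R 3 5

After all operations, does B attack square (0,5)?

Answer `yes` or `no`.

Answer: yes

Derivation:
Op 1: place WK@(4,4)
Op 2: place WB@(1,4)
Op 3: place BK@(2,0)
Op 4: place BQ@(0,5)
Op 5: place BR@(3,5)
Per-piece attacks for B:
  BQ@(0,5): attacks (0,4) (0,3) (0,2) (0,1) (0,0) (1,5) (2,5) (3,5) (1,4) [ray(1,0) blocked at (3,5); ray(1,-1) blocked at (1,4)]
  BK@(2,0): attacks (2,1) (3,0) (1,0) (3,1) (1,1)
  BR@(3,5): attacks (3,4) (3,3) (3,2) (3,1) (3,0) (4,5) (5,5) (2,5) (1,5) (0,5) [ray(-1,0) blocked at (0,5)]
B attacks (0,5): yes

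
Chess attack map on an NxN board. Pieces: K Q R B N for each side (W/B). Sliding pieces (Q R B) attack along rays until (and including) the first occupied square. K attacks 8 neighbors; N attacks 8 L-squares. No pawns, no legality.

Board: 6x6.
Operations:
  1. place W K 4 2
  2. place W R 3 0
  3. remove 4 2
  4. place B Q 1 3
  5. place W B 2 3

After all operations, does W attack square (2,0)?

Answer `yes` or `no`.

Op 1: place WK@(4,2)
Op 2: place WR@(3,0)
Op 3: remove (4,2)
Op 4: place BQ@(1,3)
Op 5: place WB@(2,3)
Per-piece attacks for W:
  WB@(2,3): attacks (3,4) (4,5) (3,2) (4,1) (5,0) (1,4) (0,5) (1,2) (0,1)
  WR@(3,0): attacks (3,1) (3,2) (3,3) (3,4) (3,5) (4,0) (5,0) (2,0) (1,0) (0,0)
W attacks (2,0): yes

Answer: yes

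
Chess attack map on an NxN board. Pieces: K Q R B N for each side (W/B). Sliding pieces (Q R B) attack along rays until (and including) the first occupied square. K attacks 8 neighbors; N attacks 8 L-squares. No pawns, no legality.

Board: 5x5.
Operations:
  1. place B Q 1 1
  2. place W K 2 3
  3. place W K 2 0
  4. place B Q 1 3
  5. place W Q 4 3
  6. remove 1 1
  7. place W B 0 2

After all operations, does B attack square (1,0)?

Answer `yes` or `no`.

Op 1: place BQ@(1,1)
Op 2: place WK@(2,3)
Op 3: place WK@(2,0)
Op 4: place BQ@(1,3)
Op 5: place WQ@(4,3)
Op 6: remove (1,1)
Op 7: place WB@(0,2)
Per-piece attacks for B:
  BQ@(1,3): attacks (1,4) (1,2) (1,1) (1,0) (2,3) (0,3) (2,4) (2,2) (3,1) (4,0) (0,4) (0,2) [ray(1,0) blocked at (2,3); ray(-1,-1) blocked at (0,2)]
B attacks (1,0): yes

Answer: yes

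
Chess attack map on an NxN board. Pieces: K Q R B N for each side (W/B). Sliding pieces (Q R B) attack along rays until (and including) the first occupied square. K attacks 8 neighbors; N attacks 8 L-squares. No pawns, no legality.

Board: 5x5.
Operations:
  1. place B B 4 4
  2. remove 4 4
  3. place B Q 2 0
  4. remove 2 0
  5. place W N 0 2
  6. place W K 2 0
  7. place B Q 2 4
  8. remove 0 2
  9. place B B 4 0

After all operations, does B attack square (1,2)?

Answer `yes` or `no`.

Op 1: place BB@(4,4)
Op 2: remove (4,4)
Op 3: place BQ@(2,0)
Op 4: remove (2,0)
Op 5: place WN@(0,2)
Op 6: place WK@(2,0)
Op 7: place BQ@(2,4)
Op 8: remove (0,2)
Op 9: place BB@(4,0)
Per-piece attacks for B:
  BQ@(2,4): attacks (2,3) (2,2) (2,1) (2,0) (3,4) (4,4) (1,4) (0,4) (3,3) (4,2) (1,3) (0,2) [ray(0,-1) blocked at (2,0)]
  BB@(4,0): attacks (3,1) (2,2) (1,3) (0,4)
B attacks (1,2): no

Answer: no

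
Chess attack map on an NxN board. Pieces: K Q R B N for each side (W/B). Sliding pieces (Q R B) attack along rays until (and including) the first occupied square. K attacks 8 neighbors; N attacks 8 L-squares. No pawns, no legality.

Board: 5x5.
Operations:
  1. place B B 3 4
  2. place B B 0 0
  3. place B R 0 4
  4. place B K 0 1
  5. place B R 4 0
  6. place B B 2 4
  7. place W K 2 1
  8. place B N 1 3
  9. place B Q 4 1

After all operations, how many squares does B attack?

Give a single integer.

Answer: 24

Derivation:
Op 1: place BB@(3,4)
Op 2: place BB@(0,0)
Op 3: place BR@(0,4)
Op 4: place BK@(0,1)
Op 5: place BR@(4,0)
Op 6: place BB@(2,4)
Op 7: place WK@(2,1)
Op 8: place BN@(1,3)
Op 9: place BQ@(4,1)
Per-piece attacks for B:
  BB@(0,0): attacks (1,1) (2,2) (3,3) (4,4)
  BK@(0,1): attacks (0,2) (0,0) (1,1) (1,2) (1,0)
  BR@(0,4): attacks (0,3) (0,2) (0,1) (1,4) (2,4) [ray(0,-1) blocked at (0,1); ray(1,0) blocked at (2,4)]
  BN@(1,3): attacks (3,4) (2,1) (3,2) (0,1)
  BB@(2,4): attacks (3,3) (4,2) (1,3) [ray(-1,-1) blocked at (1,3)]
  BB@(3,4): attacks (4,3) (2,3) (1,2) (0,1) [ray(-1,-1) blocked at (0,1)]
  BR@(4,0): attacks (4,1) (3,0) (2,0) (1,0) (0,0) [ray(0,1) blocked at (4,1); ray(-1,0) blocked at (0,0)]
  BQ@(4,1): attacks (4,2) (4,3) (4,4) (4,0) (3,1) (2,1) (3,2) (2,3) (1,4) (3,0) [ray(0,-1) blocked at (4,0); ray(-1,0) blocked at (2,1)]
Union (24 distinct): (0,0) (0,1) (0,2) (0,3) (1,0) (1,1) (1,2) (1,3) (1,4) (2,0) (2,1) (2,2) (2,3) (2,4) (3,0) (3,1) (3,2) (3,3) (3,4) (4,0) (4,1) (4,2) (4,3) (4,4)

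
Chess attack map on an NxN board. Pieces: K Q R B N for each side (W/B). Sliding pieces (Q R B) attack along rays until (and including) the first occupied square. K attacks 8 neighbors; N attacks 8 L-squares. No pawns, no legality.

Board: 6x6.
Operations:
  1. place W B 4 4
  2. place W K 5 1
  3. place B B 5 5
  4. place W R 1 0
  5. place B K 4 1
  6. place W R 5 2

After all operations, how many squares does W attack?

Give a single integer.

Answer: 22

Derivation:
Op 1: place WB@(4,4)
Op 2: place WK@(5,1)
Op 3: place BB@(5,5)
Op 4: place WR@(1,0)
Op 5: place BK@(4,1)
Op 6: place WR@(5,2)
Per-piece attacks for W:
  WR@(1,0): attacks (1,1) (1,2) (1,3) (1,4) (1,5) (2,0) (3,0) (4,0) (5,0) (0,0)
  WB@(4,4): attacks (5,5) (5,3) (3,5) (3,3) (2,2) (1,1) (0,0) [ray(1,1) blocked at (5,5)]
  WK@(5,1): attacks (5,2) (5,0) (4,1) (4,2) (4,0)
  WR@(5,2): attacks (5,3) (5,4) (5,5) (5,1) (4,2) (3,2) (2,2) (1,2) (0,2) [ray(0,1) blocked at (5,5); ray(0,-1) blocked at (5,1)]
Union (22 distinct): (0,0) (0,2) (1,1) (1,2) (1,3) (1,4) (1,5) (2,0) (2,2) (3,0) (3,2) (3,3) (3,5) (4,0) (4,1) (4,2) (5,0) (5,1) (5,2) (5,3) (5,4) (5,5)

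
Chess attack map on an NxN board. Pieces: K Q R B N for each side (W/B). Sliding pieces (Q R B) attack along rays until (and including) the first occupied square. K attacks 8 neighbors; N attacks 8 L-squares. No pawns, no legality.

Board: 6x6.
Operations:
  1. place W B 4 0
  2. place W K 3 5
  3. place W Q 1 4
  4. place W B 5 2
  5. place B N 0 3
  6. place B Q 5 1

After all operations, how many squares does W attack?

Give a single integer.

Op 1: place WB@(4,0)
Op 2: place WK@(3,5)
Op 3: place WQ@(1,4)
Op 4: place WB@(5,2)
Op 5: place BN@(0,3)
Op 6: place BQ@(5,1)
Per-piece attacks for W:
  WQ@(1,4): attacks (1,5) (1,3) (1,2) (1,1) (1,0) (2,4) (3,4) (4,4) (5,4) (0,4) (2,5) (2,3) (3,2) (4,1) (5,0) (0,5) (0,3) [ray(-1,-1) blocked at (0,3)]
  WK@(3,5): attacks (3,4) (4,5) (2,5) (4,4) (2,4)
  WB@(4,0): attacks (5,1) (3,1) (2,2) (1,3) (0,4) [ray(1,1) blocked at (5,1)]
  WB@(5,2): attacks (4,3) (3,4) (2,5) (4,1) (3,0)
Union (23 distinct): (0,3) (0,4) (0,5) (1,0) (1,1) (1,2) (1,3) (1,5) (2,2) (2,3) (2,4) (2,5) (3,0) (3,1) (3,2) (3,4) (4,1) (4,3) (4,4) (4,5) (5,0) (5,1) (5,4)

Answer: 23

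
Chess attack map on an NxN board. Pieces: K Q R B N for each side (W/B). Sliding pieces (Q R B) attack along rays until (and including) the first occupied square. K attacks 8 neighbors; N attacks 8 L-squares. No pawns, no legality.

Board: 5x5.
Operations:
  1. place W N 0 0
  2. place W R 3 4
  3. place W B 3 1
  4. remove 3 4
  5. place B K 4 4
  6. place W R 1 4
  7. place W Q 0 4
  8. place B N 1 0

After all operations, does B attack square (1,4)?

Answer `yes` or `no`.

Op 1: place WN@(0,0)
Op 2: place WR@(3,4)
Op 3: place WB@(3,1)
Op 4: remove (3,4)
Op 5: place BK@(4,4)
Op 6: place WR@(1,4)
Op 7: place WQ@(0,4)
Op 8: place BN@(1,0)
Per-piece attacks for B:
  BN@(1,0): attacks (2,2) (3,1) (0,2)
  BK@(4,4): attacks (4,3) (3,4) (3,3)
B attacks (1,4): no

Answer: no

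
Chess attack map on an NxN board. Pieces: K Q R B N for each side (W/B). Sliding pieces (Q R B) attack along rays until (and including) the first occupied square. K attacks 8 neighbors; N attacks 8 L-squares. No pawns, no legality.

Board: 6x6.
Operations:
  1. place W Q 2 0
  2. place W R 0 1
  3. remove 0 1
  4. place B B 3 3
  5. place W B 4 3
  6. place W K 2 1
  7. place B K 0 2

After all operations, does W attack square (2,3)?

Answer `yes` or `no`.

Op 1: place WQ@(2,0)
Op 2: place WR@(0,1)
Op 3: remove (0,1)
Op 4: place BB@(3,3)
Op 5: place WB@(4,3)
Op 6: place WK@(2,1)
Op 7: place BK@(0,2)
Per-piece attacks for W:
  WQ@(2,0): attacks (2,1) (3,0) (4,0) (5,0) (1,0) (0,0) (3,1) (4,2) (5,3) (1,1) (0,2) [ray(0,1) blocked at (2,1); ray(-1,1) blocked at (0,2)]
  WK@(2,1): attacks (2,2) (2,0) (3,1) (1,1) (3,2) (3,0) (1,2) (1,0)
  WB@(4,3): attacks (5,4) (5,2) (3,4) (2,5) (3,2) (2,1) [ray(-1,-1) blocked at (2,1)]
W attacks (2,3): no

Answer: no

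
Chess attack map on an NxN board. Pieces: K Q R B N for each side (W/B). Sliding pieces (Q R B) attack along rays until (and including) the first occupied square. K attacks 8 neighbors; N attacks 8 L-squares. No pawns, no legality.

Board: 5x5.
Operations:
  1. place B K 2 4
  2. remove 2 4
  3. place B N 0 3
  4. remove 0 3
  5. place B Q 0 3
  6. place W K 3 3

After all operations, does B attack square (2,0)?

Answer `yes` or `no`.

Op 1: place BK@(2,4)
Op 2: remove (2,4)
Op 3: place BN@(0,3)
Op 4: remove (0,3)
Op 5: place BQ@(0,3)
Op 6: place WK@(3,3)
Per-piece attacks for B:
  BQ@(0,3): attacks (0,4) (0,2) (0,1) (0,0) (1,3) (2,3) (3,3) (1,4) (1,2) (2,1) (3,0) [ray(1,0) blocked at (3,3)]
B attacks (2,0): no

Answer: no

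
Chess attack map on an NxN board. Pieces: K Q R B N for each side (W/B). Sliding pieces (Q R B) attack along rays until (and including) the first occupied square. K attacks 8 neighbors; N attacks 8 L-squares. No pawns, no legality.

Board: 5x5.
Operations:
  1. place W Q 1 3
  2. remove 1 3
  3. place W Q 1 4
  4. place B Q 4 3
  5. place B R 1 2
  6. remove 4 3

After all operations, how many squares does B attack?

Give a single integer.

Op 1: place WQ@(1,3)
Op 2: remove (1,3)
Op 3: place WQ@(1,4)
Op 4: place BQ@(4,3)
Op 5: place BR@(1,2)
Op 6: remove (4,3)
Per-piece attacks for B:
  BR@(1,2): attacks (1,3) (1,4) (1,1) (1,0) (2,2) (3,2) (4,2) (0,2) [ray(0,1) blocked at (1,4)]
Union (8 distinct): (0,2) (1,0) (1,1) (1,3) (1,4) (2,2) (3,2) (4,2)

Answer: 8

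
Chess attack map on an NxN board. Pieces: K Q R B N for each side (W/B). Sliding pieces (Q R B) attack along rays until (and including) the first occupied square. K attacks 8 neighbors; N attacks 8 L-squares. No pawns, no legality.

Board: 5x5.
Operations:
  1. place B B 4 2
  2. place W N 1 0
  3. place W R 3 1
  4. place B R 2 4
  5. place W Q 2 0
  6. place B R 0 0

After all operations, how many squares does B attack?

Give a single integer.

Answer: 15

Derivation:
Op 1: place BB@(4,2)
Op 2: place WN@(1,0)
Op 3: place WR@(3,1)
Op 4: place BR@(2,4)
Op 5: place WQ@(2,0)
Op 6: place BR@(0,0)
Per-piece attacks for B:
  BR@(0,0): attacks (0,1) (0,2) (0,3) (0,4) (1,0) [ray(1,0) blocked at (1,0)]
  BR@(2,4): attacks (2,3) (2,2) (2,1) (2,0) (3,4) (4,4) (1,4) (0,4) [ray(0,-1) blocked at (2,0)]
  BB@(4,2): attacks (3,3) (2,4) (3,1) [ray(-1,1) blocked at (2,4); ray(-1,-1) blocked at (3,1)]
Union (15 distinct): (0,1) (0,2) (0,3) (0,4) (1,0) (1,4) (2,0) (2,1) (2,2) (2,3) (2,4) (3,1) (3,3) (3,4) (4,4)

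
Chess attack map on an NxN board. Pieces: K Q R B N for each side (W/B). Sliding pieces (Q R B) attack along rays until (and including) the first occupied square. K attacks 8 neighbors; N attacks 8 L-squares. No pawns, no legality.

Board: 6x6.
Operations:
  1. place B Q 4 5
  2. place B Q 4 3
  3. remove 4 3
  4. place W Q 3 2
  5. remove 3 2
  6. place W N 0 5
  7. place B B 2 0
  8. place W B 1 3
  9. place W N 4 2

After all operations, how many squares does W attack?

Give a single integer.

Op 1: place BQ@(4,5)
Op 2: place BQ@(4,3)
Op 3: remove (4,3)
Op 4: place WQ@(3,2)
Op 5: remove (3,2)
Op 6: place WN@(0,5)
Op 7: place BB@(2,0)
Op 8: place WB@(1,3)
Op 9: place WN@(4,2)
Per-piece attacks for W:
  WN@(0,5): attacks (1,3) (2,4)
  WB@(1,3): attacks (2,4) (3,5) (2,2) (3,1) (4,0) (0,4) (0,2)
  WN@(4,2): attacks (5,4) (3,4) (2,3) (5,0) (3,0) (2,1)
Union (14 distinct): (0,2) (0,4) (1,3) (2,1) (2,2) (2,3) (2,4) (3,0) (3,1) (3,4) (3,5) (4,0) (5,0) (5,4)

Answer: 14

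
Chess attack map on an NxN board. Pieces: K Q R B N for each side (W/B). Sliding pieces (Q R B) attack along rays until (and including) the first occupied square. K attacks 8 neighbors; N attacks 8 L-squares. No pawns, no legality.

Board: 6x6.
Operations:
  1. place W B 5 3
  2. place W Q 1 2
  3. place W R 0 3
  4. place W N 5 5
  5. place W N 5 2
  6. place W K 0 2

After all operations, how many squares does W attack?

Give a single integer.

Answer: 28

Derivation:
Op 1: place WB@(5,3)
Op 2: place WQ@(1,2)
Op 3: place WR@(0,3)
Op 4: place WN@(5,5)
Op 5: place WN@(5,2)
Op 6: place WK@(0,2)
Per-piece attacks for W:
  WK@(0,2): attacks (0,3) (0,1) (1,2) (1,3) (1,1)
  WR@(0,3): attacks (0,4) (0,5) (0,2) (1,3) (2,3) (3,3) (4,3) (5,3) [ray(0,-1) blocked at (0,2); ray(1,0) blocked at (5,3)]
  WQ@(1,2): attacks (1,3) (1,4) (1,5) (1,1) (1,0) (2,2) (3,2) (4,2) (5,2) (0,2) (2,3) (3,4) (4,5) (2,1) (3,0) (0,3) (0,1) [ray(1,0) blocked at (5,2); ray(-1,0) blocked at (0,2); ray(-1,1) blocked at (0,3)]
  WN@(5,2): attacks (4,4) (3,3) (4,0) (3,1)
  WB@(5,3): attacks (4,4) (3,5) (4,2) (3,1) (2,0)
  WN@(5,5): attacks (4,3) (3,4)
Union (28 distinct): (0,1) (0,2) (0,3) (0,4) (0,5) (1,0) (1,1) (1,2) (1,3) (1,4) (1,5) (2,0) (2,1) (2,2) (2,3) (3,0) (3,1) (3,2) (3,3) (3,4) (3,5) (4,0) (4,2) (4,3) (4,4) (4,5) (5,2) (5,3)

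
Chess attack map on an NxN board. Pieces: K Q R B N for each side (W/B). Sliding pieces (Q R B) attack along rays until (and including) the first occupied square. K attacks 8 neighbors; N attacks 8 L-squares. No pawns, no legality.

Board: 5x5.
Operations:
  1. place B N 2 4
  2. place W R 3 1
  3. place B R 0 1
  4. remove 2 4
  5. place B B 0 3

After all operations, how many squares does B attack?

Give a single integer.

Op 1: place BN@(2,4)
Op 2: place WR@(3,1)
Op 3: place BR@(0,1)
Op 4: remove (2,4)
Op 5: place BB@(0,3)
Per-piece attacks for B:
  BR@(0,1): attacks (0,2) (0,3) (0,0) (1,1) (2,1) (3,1) [ray(0,1) blocked at (0,3); ray(1,0) blocked at (3,1)]
  BB@(0,3): attacks (1,4) (1,2) (2,1) (3,0)
Union (9 distinct): (0,0) (0,2) (0,3) (1,1) (1,2) (1,4) (2,1) (3,0) (3,1)

Answer: 9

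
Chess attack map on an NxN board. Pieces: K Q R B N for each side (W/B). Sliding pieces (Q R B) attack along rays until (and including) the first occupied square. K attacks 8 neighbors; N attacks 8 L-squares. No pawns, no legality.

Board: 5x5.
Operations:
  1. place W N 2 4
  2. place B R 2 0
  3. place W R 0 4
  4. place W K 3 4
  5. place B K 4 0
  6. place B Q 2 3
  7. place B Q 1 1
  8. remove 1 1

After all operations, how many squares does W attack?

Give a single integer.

Answer: 12

Derivation:
Op 1: place WN@(2,4)
Op 2: place BR@(2,0)
Op 3: place WR@(0,4)
Op 4: place WK@(3,4)
Op 5: place BK@(4,0)
Op 6: place BQ@(2,3)
Op 7: place BQ@(1,1)
Op 8: remove (1,1)
Per-piece attacks for W:
  WR@(0,4): attacks (0,3) (0,2) (0,1) (0,0) (1,4) (2,4) [ray(1,0) blocked at (2,4)]
  WN@(2,4): attacks (3,2) (4,3) (1,2) (0,3)
  WK@(3,4): attacks (3,3) (4,4) (2,4) (4,3) (2,3)
Union (12 distinct): (0,0) (0,1) (0,2) (0,3) (1,2) (1,4) (2,3) (2,4) (3,2) (3,3) (4,3) (4,4)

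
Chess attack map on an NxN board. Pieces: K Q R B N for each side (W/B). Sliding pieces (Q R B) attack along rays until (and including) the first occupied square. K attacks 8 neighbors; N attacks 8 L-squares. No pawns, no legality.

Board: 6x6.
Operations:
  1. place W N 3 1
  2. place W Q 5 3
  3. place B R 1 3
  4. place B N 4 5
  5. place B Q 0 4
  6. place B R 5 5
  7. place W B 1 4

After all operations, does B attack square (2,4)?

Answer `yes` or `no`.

Answer: yes

Derivation:
Op 1: place WN@(3,1)
Op 2: place WQ@(5,3)
Op 3: place BR@(1,3)
Op 4: place BN@(4,5)
Op 5: place BQ@(0,4)
Op 6: place BR@(5,5)
Op 7: place WB@(1,4)
Per-piece attacks for B:
  BQ@(0,4): attacks (0,5) (0,3) (0,2) (0,1) (0,0) (1,4) (1,5) (1,3) [ray(1,0) blocked at (1,4); ray(1,-1) blocked at (1,3)]
  BR@(1,3): attacks (1,4) (1,2) (1,1) (1,0) (2,3) (3,3) (4,3) (5,3) (0,3) [ray(0,1) blocked at (1,4); ray(1,0) blocked at (5,3)]
  BN@(4,5): attacks (5,3) (3,3) (2,4)
  BR@(5,5): attacks (5,4) (5,3) (4,5) [ray(0,-1) blocked at (5,3); ray(-1,0) blocked at (4,5)]
B attacks (2,4): yes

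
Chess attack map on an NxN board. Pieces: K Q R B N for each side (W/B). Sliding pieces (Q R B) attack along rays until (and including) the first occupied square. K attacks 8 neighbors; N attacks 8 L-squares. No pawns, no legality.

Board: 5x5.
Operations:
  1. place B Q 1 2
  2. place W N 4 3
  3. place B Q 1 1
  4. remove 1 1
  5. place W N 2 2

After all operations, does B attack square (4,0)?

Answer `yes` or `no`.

Op 1: place BQ@(1,2)
Op 2: place WN@(4,3)
Op 3: place BQ@(1,1)
Op 4: remove (1,1)
Op 5: place WN@(2,2)
Per-piece attacks for B:
  BQ@(1,2): attacks (1,3) (1,4) (1,1) (1,0) (2,2) (0,2) (2,3) (3,4) (2,1) (3,0) (0,3) (0,1) [ray(1,0) blocked at (2,2)]
B attacks (4,0): no

Answer: no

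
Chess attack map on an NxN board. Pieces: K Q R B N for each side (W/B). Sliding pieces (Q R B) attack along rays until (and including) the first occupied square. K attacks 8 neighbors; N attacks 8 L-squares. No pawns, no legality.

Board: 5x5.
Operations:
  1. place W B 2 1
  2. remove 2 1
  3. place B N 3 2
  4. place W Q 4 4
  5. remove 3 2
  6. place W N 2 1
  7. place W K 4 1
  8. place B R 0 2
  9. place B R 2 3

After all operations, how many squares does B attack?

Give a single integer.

Answer: 13

Derivation:
Op 1: place WB@(2,1)
Op 2: remove (2,1)
Op 3: place BN@(3,2)
Op 4: place WQ@(4,4)
Op 5: remove (3,2)
Op 6: place WN@(2,1)
Op 7: place WK@(4,1)
Op 8: place BR@(0,2)
Op 9: place BR@(2,3)
Per-piece attacks for B:
  BR@(0,2): attacks (0,3) (0,4) (0,1) (0,0) (1,2) (2,2) (3,2) (4,2)
  BR@(2,3): attacks (2,4) (2,2) (2,1) (3,3) (4,3) (1,3) (0,3) [ray(0,-1) blocked at (2,1)]
Union (13 distinct): (0,0) (0,1) (0,3) (0,4) (1,2) (1,3) (2,1) (2,2) (2,4) (3,2) (3,3) (4,2) (4,3)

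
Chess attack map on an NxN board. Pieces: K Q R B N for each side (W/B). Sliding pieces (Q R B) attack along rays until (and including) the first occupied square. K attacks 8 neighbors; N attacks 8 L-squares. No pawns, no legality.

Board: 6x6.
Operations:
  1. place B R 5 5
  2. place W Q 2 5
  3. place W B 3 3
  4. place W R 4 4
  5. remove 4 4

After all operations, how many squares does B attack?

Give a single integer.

Answer: 8

Derivation:
Op 1: place BR@(5,5)
Op 2: place WQ@(2,5)
Op 3: place WB@(3,3)
Op 4: place WR@(4,4)
Op 5: remove (4,4)
Per-piece attacks for B:
  BR@(5,5): attacks (5,4) (5,3) (5,2) (5,1) (5,0) (4,5) (3,5) (2,5) [ray(-1,0) blocked at (2,5)]
Union (8 distinct): (2,5) (3,5) (4,5) (5,0) (5,1) (5,2) (5,3) (5,4)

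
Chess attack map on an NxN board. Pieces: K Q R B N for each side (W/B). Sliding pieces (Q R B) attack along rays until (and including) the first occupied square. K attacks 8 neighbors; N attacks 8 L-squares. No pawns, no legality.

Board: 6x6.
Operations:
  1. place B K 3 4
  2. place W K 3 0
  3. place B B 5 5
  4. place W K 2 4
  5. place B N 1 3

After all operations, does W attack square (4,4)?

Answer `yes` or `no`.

Op 1: place BK@(3,4)
Op 2: place WK@(3,0)
Op 3: place BB@(5,5)
Op 4: place WK@(2,4)
Op 5: place BN@(1,3)
Per-piece attacks for W:
  WK@(2,4): attacks (2,5) (2,3) (3,4) (1,4) (3,5) (3,3) (1,5) (1,3)
  WK@(3,0): attacks (3,1) (4,0) (2,0) (4,1) (2,1)
W attacks (4,4): no

Answer: no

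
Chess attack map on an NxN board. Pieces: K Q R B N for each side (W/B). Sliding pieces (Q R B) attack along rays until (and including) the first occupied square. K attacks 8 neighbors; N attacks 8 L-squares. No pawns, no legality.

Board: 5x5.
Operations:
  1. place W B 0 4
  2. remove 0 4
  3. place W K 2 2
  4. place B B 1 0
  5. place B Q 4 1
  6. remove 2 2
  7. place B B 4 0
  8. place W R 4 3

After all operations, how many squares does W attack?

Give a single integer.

Answer: 7

Derivation:
Op 1: place WB@(0,4)
Op 2: remove (0,4)
Op 3: place WK@(2,2)
Op 4: place BB@(1,0)
Op 5: place BQ@(4,1)
Op 6: remove (2,2)
Op 7: place BB@(4,0)
Op 8: place WR@(4,3)
Per-piece attacks for W:
  WR@(4,3): attacks (4,4) (4,2) (4,1) (3,3) (2,3) (1,3) (0,3) [ray(0,-1) blocked at (4,1)]
Union (7 distinct): (0,3) (1,3) (2,3) (3,3) (4,1) (4,2) (4,4)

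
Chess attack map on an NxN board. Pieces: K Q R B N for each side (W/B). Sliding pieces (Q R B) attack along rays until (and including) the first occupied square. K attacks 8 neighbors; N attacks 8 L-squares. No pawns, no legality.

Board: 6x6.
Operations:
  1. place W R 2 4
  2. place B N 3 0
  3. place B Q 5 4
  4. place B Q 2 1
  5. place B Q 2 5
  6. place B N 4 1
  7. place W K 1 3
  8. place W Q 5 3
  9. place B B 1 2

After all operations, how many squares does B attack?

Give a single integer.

Answer: 29

Derivation:
Op 1: place WR@(2,4)
Op 2: place BN@(3,0)
Op 3: place BQ@(5,4)
Op 4: place BQ@(2,1)
Op 5: place BQ@(2,5)
Op 6: place BN@(4,1)
Op 7: place WK@(1,3)
Op 8: place WQ@(5,3)
Op 9: place BB@(1,2)
Per-piece attacks for B:
  BB@(1,2): attacks (2,3) (3,4) (4,5) (2,1) (0,3) (0,1) [ray(1,-1) blocked at (2,1)]
  BQ@(2,1): attacks (2,2) (2,3) (2,4) (2,0) (3,1) (4,1) (1,1) (0,1) (3,2) (4,3) (5,4) (3,0) (1,2) (1,0) [ray(0,1) blocked at (2,4); ray(1,0) blocked at (4,1); ray(1,1) blocked at (5,4); ray(1,-1) blocked at (3,0); ray(-1,1) blocked at (1,2)]
  BQ@(2,5): attacks (2,4) (3,5) (4,5) (5,5) (1,5) (0,5) (3,4) (4,3) (5,2) (1,4) (0,3) [ray(0,-1) blocked at (2,4)]
  BN@(3,0): attacks (4,2) (5,1) (2,2) (1,1)
  BN@(4,1): attacks (5,3) (3,3) (2,2) (2,0)
  BQ@(5,4): attacks (5,5) (5,3) (4,4) (3,4) (2,4) (4,5) (4,3) (3,2) (2,1) [ray(0,-1) blocked at (5,3); ray(-1,0) blocked at (2,4); ray(-1,-1) blocked at (2,1)]
Union (29 distinct): (0,1) (0,3) (0,5) (1,0) (1,1) (1,2) (1,4) (1,5) (2,0) (2,1) (2,2) (2,3) (2,4) (3,0) (3,1) (3,2) (3,3) (3,4) (3,5) (4,1) (4,2) (4,3) (4,4) (4,5) (5,1) (5,2) (5,3) (5,4) (5,5)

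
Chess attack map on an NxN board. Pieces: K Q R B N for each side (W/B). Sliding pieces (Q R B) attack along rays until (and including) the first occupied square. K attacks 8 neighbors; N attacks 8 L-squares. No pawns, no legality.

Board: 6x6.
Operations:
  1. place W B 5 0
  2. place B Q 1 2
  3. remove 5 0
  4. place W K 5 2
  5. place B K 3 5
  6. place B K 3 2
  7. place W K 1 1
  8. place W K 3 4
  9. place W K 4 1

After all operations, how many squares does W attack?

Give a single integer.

Op 1: place WB@(5,0)
Op 2: place BQ@(1,2)
Op 3: remove (5,0)
Op 4: place WK@(5,2)
Op 5: place BK@(3,5)
Op 6: place BK@(3,2)
Op 7: place WK@(1,1)
Op 8: place WK@(3,4)
Op 9: place WK@(4,1)
Per-piece attacks for W:
  WK@(1,1): attacks (1,2) (1,0) (2,1) (0,1) (2,2) (2,0) (0,2) (0,0)
  WK@(3,4): attacks (3,5) (3,3) (4,4) (2,4) (4,5) (4,3) (2,5) (2,3)
  WK@(4,1): attacks (4,2) (4,0) (5,1) (3,1) (5,2) (5,0) (3,2) (3,0)
  WK@(5,2): attacks (5,3) (5,1) (4,2) (4,3) (4,1)
Union (26 distinct): (0,0) (0,1) (0,2) (1,0) (1,2) (2,0) (2,1) (2,2) (2,3) (2,4) (2,5) (3,0) (3,1) (3,2) (3,3) (3,5) (4,0) (4,1) (4,2) (4,3) (4,4) (4,5) (5,0) (5,1) (5,2) (5,3)

Answer: 26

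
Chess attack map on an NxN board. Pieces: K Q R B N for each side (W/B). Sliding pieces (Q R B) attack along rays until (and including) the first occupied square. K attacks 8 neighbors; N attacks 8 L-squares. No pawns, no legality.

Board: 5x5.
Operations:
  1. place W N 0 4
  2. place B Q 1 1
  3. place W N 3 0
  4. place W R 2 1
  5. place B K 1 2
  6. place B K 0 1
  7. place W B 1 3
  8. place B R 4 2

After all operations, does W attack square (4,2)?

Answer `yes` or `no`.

Op 1: place WN@(0,4)
Op 2: place BQ@(1,1)
Op 3: place WN@(3,0)
Op 4: place WR@(2,1)
Op 5: place BK@(1,2)
Op 6: place BK@(0,1)
Op 7: place WB@(1,3)
Op 8: place BR@(4,2)
Per-piece attacks for W:
  WN@(0,4): attacks (1,2) (2,3)
  WB@(1,3): attacks (2,4) (2,2) (3,1) (4,0) (0,4) (0,2) [ray(-1,1) blocked at (0,4)]
  WR@(2,1): attacks (2,2) (2,3) (2,4) (2,0) (3,1) (4,1) (1,1) [ray(-1,0) blocked at (1,1)]
  WN@(3,0): attacks (4,2) (2,2) (1,1)
W attacks (4,2): yes

Answer: yes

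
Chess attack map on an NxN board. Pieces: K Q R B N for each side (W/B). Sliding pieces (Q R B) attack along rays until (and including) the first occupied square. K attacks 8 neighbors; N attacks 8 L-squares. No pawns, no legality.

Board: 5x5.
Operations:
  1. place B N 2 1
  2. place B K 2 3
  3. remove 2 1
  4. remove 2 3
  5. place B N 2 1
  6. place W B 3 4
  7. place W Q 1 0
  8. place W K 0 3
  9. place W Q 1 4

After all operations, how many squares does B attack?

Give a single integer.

Op 1: place BN@(2,1)
Op 2: place BK@(2,3)
Op 3: remove (2,1)
Op 4: remove (2,3)
Op 5: place BN@(2,1)
Op 6: place WB@(3,4)
Op 7: place WQ@(1,0)
Op 8: place WK@(0,3)
Op 9: place WQ@(1,4)
Per-piece attacks for B:
  BN@(2,1): attacks (3,3) (4,2) (1,3) (0,2) (4,0) (0,0)
Union (6 distinct): (0,0) (0,2) (1,3) (3,3) (4,0) (4,2)

Answer: 6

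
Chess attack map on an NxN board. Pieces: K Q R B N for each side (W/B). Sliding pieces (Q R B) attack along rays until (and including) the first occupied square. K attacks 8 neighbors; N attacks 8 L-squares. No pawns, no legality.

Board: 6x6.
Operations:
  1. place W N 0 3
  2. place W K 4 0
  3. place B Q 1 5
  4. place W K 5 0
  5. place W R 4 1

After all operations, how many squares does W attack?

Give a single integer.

Answer: 16

Derivation:
Op 1: place WN@(0,3)
Op 2: place WK@(4,0)
Op 3: place BQ@(1,5)
Op 4: place WK@(5,0)
Op 5: place WR@(4,1)
Per-piece attacks for W:
  WN@(0,3): attacks (1,5) (2,4) (1,1) (2,2)
  WK@(4,0): attacks (4,1) (5,0) (3,0) (5,1) (3,1)
  WR@(4,1): attacks (4,2) (4,3) (4,4) (4,5) (4,0) (5,1) (3,1) (2,1) (1,1) (0,1) [ray(0,-1) blocked at (4,0)]
  WK@(5,0): attacks (5,1) (4,0) (4,1)
Union (16 distinct): (0,1) (1,1) (1,5) (2,1) (2,2) (2,4) (3,0) (3,1) (4,0) (4,1) (4,2) (4,3) (4,4) (4,5) (5,0) (5,1)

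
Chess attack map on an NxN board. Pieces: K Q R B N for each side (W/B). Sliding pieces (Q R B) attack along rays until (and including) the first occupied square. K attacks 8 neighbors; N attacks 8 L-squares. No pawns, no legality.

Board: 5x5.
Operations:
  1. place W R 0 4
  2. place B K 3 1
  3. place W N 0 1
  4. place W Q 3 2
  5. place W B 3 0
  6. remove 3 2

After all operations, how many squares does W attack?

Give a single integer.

Op 1: place WR@(0,4)
Op 2: place BK@(3,1)
Op 3: place WN@(0,1)
Op 4: place WQ@(3,2)
Op 5: place WB@(3,0)
Op 6: remove (3,2)
Per-piece attacks for W:
  WN@(0,1): attacks (1,3) (2,2) (2,0)
  WR@(0,4): attacks (0,3) (0,2) (0,1) (1,4) (2,4) (3,4) (4,4) [ray(0,-1) blocked at (0,1)]
  WB@(3,0): attacks (4,1) (2,1) (1,2) (0,3)
Union (13 distinct): (0,1) (0,2) (0,3) (1,2) (1,3) (1,4) (2,0) (2,1) (2,2) (2,4) (3,4) (4,1) (4,4)

Answer: 13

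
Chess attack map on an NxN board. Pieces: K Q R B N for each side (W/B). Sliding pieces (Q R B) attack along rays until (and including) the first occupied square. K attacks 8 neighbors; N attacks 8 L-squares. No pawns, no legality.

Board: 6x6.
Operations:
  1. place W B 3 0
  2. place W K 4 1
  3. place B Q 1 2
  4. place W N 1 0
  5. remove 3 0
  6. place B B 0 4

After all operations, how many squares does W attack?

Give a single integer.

Answer: 10

Derivation:
Op 1: place WB@(3,0)
Op 2: place WK@(4,1)
Op 3: place BQ@(1,2)
Op 4: place WN@(1,0)
Op 5: remove (3,0)
Op 6: place BB@(0,4)
Per-piece attacks for W:
  WN@(1,0): attacks (2,2) (3,1) (0,2)
  WK@(4,1): attacks (4,2) (4,0) (5,1) (3,1) (5,2) (5,0) (3,2) (3,0)
Union (10 distinct): (0,2) (2,2) (3,0) (3,1) (3,2) (4,0) (4,2) (5,0) (5,1) (5,2)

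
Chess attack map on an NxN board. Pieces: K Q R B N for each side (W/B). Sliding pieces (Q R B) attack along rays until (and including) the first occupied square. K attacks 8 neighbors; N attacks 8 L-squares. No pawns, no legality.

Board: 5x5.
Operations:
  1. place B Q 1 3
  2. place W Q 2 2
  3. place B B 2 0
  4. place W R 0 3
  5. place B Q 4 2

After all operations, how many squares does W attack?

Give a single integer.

Op 1: place BQ@(1,3)
Op 2: place WQ@(2,2)
Op 3: place BB@(2,0)
Op 4: place WR@(0,3)
Op 5: place BQ@(4,2)
Per-piece attacks for W:
  WR@(0,3): attacks (0,4) (0,2) (0,1) (0,0) (1,3) [ray(1,0) blocked at (1,3)]
  WQ@(2,2): attacks (2,3) (2,4) (2,1) (2,0) (3,2) (4,2) (1,2) (0,2) (3,3) (4,4) (3,1) (4,0) (1,3) (1,1) (0,0) [ray(0,-1) blocked at (2,0); ray(1,0) blocked at (4,2); ray(-1,1) blocked at (1,3)]
Union (17 distinct): (0,0) (0,1) (0,2) (0,4) (1,1) (1,2) (1,3) (2,0) (2,1) (2,3) (2,4) (3,1) (3,2) (3,3) (4,0) (4,2) (4,4)

Answer: 17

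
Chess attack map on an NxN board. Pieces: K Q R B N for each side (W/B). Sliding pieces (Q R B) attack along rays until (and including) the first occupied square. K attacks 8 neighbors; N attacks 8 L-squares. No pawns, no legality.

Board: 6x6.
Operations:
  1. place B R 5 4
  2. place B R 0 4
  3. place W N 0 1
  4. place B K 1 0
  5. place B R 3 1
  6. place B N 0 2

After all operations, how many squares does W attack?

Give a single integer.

Op 1: place BR@(5,4)
Op 2: place BR@(0,4)
Op 3: place WN@(0,1)
Op 4: place BK@(1,0)
Op 5: place BR@(3,1)
Op 6: place BN@(0,2)
Per-piece attacks for W:
  WN@(0,1): attacks (1,3) (2,2) (2,0)
Union (3 distinct): (1,3) (2,0) (2,2)

Answer: 3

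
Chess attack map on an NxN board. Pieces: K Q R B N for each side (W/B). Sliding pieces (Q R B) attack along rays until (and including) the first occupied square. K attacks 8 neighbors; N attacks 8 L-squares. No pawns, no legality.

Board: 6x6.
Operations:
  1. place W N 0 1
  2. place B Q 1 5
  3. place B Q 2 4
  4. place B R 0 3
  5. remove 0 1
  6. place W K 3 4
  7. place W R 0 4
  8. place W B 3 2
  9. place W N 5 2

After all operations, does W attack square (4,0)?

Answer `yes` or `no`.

Op 1: place WN@(0,1)
Op 2: place BQ@(1,5)
Op 3: place BQ@(2,4)
Op 4: place BR@(0,3)
Op 5: remove (0,1)
Op 6: place WK@(3,4)
Op 7: place WR@(0,4)
Op 8: place WB@(3,2)
Op 9: place WN@(5,2)
Per-piece attacks for W:
  WR@(0,4): attacks (0,5) (0,3) (1,4) (2,4) [ray(0,-1) blocked at (0,3); ray(1,0) blocked at (2,4)]
  WB@(3,2): attacks (4,3) (5,4) (4,1) (5,0) (2,3) (1,4) (0,5) (2,1) (1,0)
  WK@(3,4): attacks (3,5) (3,3) (4,4) (2,4) (4,5) (4,3) (2,5) (2,3)
  WN@(5,2): attacks (4,4) (3,3) (4,0) (3,1)
W attacks (4,0): yes

Answer: yes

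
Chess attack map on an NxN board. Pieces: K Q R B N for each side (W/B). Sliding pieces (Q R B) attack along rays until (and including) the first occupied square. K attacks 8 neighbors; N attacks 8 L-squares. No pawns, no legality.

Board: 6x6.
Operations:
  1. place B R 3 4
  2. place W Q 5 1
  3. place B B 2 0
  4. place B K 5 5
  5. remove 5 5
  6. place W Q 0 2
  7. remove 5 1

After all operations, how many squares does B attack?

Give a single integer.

Answer: 14

Derivation:
Op 1: place BR@(3,4)
Op 2: place WQ@(5,1)
Op 3: place BB@(2,0)
Op 4: place BK@(5,5)
Op 5: remove (5,5)
Op 6: place WQ@(0,2)
Op 7: remove (5,1)
Per-piece attacks for B:
  BB@(2,0): attacks (3,1) (4,2) (5,3) (1,1) (0,2) [ray(-1,1) blocked at (0,2)]
  BR@(3,4): attacks (3,5) (3,3) (3,2) (3,1) (3,0) (4,4) (5,4) (2,4) (1,4) (0,4)
Union (14 distinct): (0,2) (0,4) (1,1) (1,4) (2,4) (3,0) (3,1) (3,2) (3,3) (3,5) (4,2) (4,4) (5,3) (5,4)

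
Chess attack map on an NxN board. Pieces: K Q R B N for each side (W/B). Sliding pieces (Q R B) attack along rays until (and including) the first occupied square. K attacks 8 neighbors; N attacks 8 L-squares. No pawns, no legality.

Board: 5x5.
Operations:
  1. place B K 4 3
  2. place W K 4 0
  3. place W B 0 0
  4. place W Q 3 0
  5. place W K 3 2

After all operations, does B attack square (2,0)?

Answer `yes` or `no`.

Answer: no

Derivation:
Op 1: place BK@(4,3)
Op 2: place WK@(4,0)
Op 3: place WB@(0,0)
Op 4: place WQ@(3,0)
Op 5: place WK@(3,2)
Per-piece attacks for B:
  BK@(4,3): attacks (4,4) (4,2) (3,3) (3,4) (3,2)
B attacks (2,0): no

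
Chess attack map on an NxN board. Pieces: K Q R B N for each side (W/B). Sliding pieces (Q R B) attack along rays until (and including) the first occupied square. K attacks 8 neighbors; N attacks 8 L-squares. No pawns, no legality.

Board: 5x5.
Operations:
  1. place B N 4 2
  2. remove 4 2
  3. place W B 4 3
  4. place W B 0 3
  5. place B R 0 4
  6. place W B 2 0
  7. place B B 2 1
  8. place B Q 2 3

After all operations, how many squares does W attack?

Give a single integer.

Answer: 9

Derivation:
Op 1: place BN@(4,2)
Op 2: remove (4,2)
Op 3: place WB@(4,3)
Op 4: place WB@(0,3)
Op 5: place BR@(0,4)
Op 6: place WB@(2,0)
Op 7: place BB@(2,1)
Op 8: place BQ@(2,3)
Per-piece attacks for W:
  WB@(0,3): attacks (1,4) (1,2) (2,1) [ray(1,-1) blocked at (2,1)]
  WB@(2,0): attacks (3,1) (4,2) (1,1) (0,2)
  WB@(4,3): attacks (3,4) (3,2) (2,1) [ray(-1,-1) blocked at (2,1)]
Union (9 distinct): (0,2) (1,1) (1,2) (1,4) (2,1) (3,1) (3,2) (3,4) (4,2)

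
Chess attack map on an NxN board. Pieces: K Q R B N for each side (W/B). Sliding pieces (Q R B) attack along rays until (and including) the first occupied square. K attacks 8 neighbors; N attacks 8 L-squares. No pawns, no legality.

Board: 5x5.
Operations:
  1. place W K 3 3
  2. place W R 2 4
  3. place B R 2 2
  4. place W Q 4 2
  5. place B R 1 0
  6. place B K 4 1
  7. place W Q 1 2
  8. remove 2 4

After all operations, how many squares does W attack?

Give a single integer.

Op 1: place WK@(3,3)
Op 2: place WR@(2,4)
Op 3: place BR@(2,2)
Op 4: place WQ@(4,2)
Op 5: place BR@(1,0)
Op 6: place BK@(4,1)
Op 7: place WQ@(1,2)
Op 8: remove (2,4)
Per-piece attacks for W:
  WQ@(1,2): attacks (1,3) (1,4) (1,1) (1,0) (2,2) (0,2) (2,3) (3,4) (2,1) (3,0) (0,3) (0,1) [ray(0,-1) blocked at (1,0); ray(1,0) blocked at (2,2)]
  WK@(3,3): attacks (3,4) (3,2) (4,3) (2,3) (4,4) (4,2) (2,4) (2,2)
  WQ@(4,2): attacks (4,3) (4,4) (4,1) (3,2) (2,2) (3,3) (3,1) (2,0) [ray(0,-1) blocked at (4,1); ray(-1,0) blocked at (2,2); ray(-1,1) blocked at (3,3)]
Union (21 distinct): (0,1) (0,2) (0,3) (1,0) (1,1) (1,3) (1,4) (2,0) (2,1) (2,2) (2,3) (2,4) (3,0) (3,1) (3,2) (3,3) (3,4) (4,1) (4,2) (4,3) (4,4)

Answer: 21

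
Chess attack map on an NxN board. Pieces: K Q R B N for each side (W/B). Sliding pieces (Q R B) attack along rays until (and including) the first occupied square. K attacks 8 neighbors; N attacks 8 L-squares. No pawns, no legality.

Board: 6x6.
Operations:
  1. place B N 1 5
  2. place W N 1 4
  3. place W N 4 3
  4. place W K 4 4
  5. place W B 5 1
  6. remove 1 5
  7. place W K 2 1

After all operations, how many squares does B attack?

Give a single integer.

Op 1: place BN@(1,5)
Op 2: place WN@(1,4)
Op 3: place WN@(4,3)
Op 4: place WK@(4,4)
Op 5: place WB@(5,1)
Op 6: remove (1,5)
Op 7: place WK@(2,1)
Per-piece attacks for B:
Union (0 distinct): (none)

Answer: 0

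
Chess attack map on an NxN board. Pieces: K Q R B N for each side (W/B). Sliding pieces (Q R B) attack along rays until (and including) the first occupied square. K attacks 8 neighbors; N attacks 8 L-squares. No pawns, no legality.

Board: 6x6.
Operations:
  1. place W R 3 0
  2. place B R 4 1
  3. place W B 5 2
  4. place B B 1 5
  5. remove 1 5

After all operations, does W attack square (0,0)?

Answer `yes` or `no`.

Op 1: place WR@(3,0)
Op 2: place BR@(4,1)
Op 3: place WB@(5,2)
Op 4: place BB@(1,5)
Op 5: remove (1,5)
Per-piece attacks for W:
  WR@(3,0): attacks (3,1) (3,2) (3,3) (3,4) (3,5) (4,0) (5,0) (2,0) (1,0) (0,0)
  WB@(5,2): attacks (4,3) (3,4) (2,5) (4,1) [ray(-1,-1) blocked at (4,1)]
W attacks (0,0): yes

Answer: yes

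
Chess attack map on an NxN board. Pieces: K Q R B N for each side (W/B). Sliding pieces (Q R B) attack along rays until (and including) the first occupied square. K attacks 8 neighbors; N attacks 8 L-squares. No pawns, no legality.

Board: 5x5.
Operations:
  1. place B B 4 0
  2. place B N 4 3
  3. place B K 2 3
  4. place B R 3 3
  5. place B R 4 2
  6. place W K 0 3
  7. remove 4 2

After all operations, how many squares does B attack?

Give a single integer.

Answer: 13

Derivation:
Op 1: place BB@(4,0)
Op 2: place BN@(4,3)
Op 3: place BK@(2,3)
Op 4: place BR@(3,3)
Op 5: place BR@(4,2)
Op 6: place WK@(0,3)
Op 7: remove (4,2)
Per-piece attacks for B:
  BK@(2,3): attacks (2,4) (2,2) (3,3) (1,3) (3,4) (3,2) (1,4) (1,2)
  BR@(3,3): attacks (3,4) (3,2) (3,1) (3,0) (4,3) (2,3) [ray(1,0) blocked at (4,3); ray(-1,0) blocked at (2,3)]
  BB@(4,0): attacks (3,1) (2,2) (1,3) (0,4)
  BN@(4,3): attacks (2,4) (3,1) (2,2)
Union (13 distinct): (0,4) (1,2) (1,3) (1,4) (2,2) (2,3) (2,4) (3,0) (3,1) (3,2) (3,3) (3,4) (4,3)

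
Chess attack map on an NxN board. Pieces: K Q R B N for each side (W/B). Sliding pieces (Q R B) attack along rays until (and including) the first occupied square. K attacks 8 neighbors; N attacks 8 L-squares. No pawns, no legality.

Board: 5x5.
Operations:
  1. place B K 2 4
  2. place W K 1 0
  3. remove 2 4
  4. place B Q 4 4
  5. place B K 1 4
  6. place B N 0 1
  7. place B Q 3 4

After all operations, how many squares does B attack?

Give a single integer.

Op 1: place BK@(2,4)
Op 2: place WK@(1,0)
Op 3: remove (2,4)
Op 4: place BQ@(4,4)
Op 5: place BK@(1,4)
Op 6: place BN@(0,1)
Op 7: place BQ@(3,4)
Per-piece attacks for B:
  BN@(0,1): attacks (1,3) (2,2) (2,0)
  BK@(1,4): attacks (1,3) (2,4) (0,4) (2,3) (0,3)
  BQ@(3,4): attacks (3,3) (3,2) (3,1) (3,0) (4,4) (2,4) (1,4) (4,3) (2,3) (1,2) (0,1) [ray(1,0) blocked at (4,4); ray(-1,0) blocked at (1,4); ray(-1,-1) blocked at (0,1)]
  BQ@(4,4): attacks (4,3) (4,2) (4,1) (4,0) (3,4) (3,3) (2,2) (1,1) (0,0) [ray(-1,0) blocked at (3,4)]
Union (22 distinct): (0,0) (0,1) (0,3) (0,4) (1,1) (1,2) (1,3) (1,4) (2,0) (2,2) (2,3) (2,4) (3,0) (3,1) (3,2) (3,3) (3,4) (4,0) (4,1) (4,2) (4,3) (4,4)

Answer: 22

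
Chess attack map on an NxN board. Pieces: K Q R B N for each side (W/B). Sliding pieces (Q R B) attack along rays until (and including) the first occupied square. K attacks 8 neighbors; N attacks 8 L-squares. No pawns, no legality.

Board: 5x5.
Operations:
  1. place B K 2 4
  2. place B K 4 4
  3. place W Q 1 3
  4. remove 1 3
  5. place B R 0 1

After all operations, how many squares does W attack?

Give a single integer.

Op 1: place BK@(2,4)
Op 2: place BK@(4,4)
Op 3: place WQ@(1,3)
Op 4: remove (1,3)
Op 5: place BR@(0,1)
Per-piece attacks for W:
Union (0 distinct): (none)

Answer: 0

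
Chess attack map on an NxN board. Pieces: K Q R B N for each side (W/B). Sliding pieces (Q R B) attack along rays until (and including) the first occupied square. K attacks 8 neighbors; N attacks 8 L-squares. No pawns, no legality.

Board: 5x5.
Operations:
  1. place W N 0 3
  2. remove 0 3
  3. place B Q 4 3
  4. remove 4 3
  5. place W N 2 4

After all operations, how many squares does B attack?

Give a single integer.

Answer: 0

Derivation:
Op 1: place WN@(0,3)
Op 2: remove (0,3)
Op 3: place BQ@(4,3)
Op 4: remove (4,3)
Op 5: place WN@(2,4)
Per-piece attacks for B:
Union (0 distinct): (none)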